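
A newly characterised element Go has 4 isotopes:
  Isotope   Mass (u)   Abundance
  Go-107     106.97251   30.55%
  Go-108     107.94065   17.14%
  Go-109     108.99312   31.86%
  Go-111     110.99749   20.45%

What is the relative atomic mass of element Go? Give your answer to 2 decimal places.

108.61 u

The abundance-weighted mean is 0.3055 × 106.97251 + 0.1714 × 107.94065 + 0.3186 × 108.99312 + 0.2045 × 110.99749
= 32.680102 + 18.501027 + 34.725208 + 22.698987 = 108.605324 u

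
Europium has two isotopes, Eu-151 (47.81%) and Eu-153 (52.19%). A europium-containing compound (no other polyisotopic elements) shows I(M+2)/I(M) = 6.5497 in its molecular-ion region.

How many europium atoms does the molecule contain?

With n Eu atoms, P(M+2)/P(M) = C(n,1)·p^(n−1)q / p^n = n·q/p = n · 0.5219/0.4781.
n = 6.5497 × 0.4781/0.5219 = 6.00 ≈ 6

6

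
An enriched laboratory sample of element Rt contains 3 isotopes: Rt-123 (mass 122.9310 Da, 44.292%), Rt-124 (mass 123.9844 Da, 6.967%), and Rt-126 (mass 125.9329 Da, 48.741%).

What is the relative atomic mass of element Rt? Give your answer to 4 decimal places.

124.4675 Da

Weight each isotope mass by its fractional abundance: 0.44292 × 122.9310 + 0.06967 × 123.9844 + 0.48741 × 125.9329
= 54.44860 + 8.63799 + 61.38095 = 124.46754 Da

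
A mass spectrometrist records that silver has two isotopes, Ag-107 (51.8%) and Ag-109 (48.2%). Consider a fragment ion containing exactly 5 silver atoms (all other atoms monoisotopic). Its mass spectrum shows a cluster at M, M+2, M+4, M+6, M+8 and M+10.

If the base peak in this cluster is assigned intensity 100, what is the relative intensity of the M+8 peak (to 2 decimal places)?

Term probabilities: M 0.0373, M+2 0.1735, M+4 0.3229, M+6 0.3005, M+8 0.1398, M+10 0.0260. Base peak = M+4.
P(M+4) = C(5,2) × 0.518^3 × 0.482^2 = 10 × 0.13899183 × 0.232324 = 0.322911 (base)
P(M+8) = C(5,4) × 0.518^1 × 0.482^4 = 5 × 0.5180 × 0.05397444 = 0.139794
Relative intensity = 0.139794 / 0.322911 × 100 = 43.29

43.29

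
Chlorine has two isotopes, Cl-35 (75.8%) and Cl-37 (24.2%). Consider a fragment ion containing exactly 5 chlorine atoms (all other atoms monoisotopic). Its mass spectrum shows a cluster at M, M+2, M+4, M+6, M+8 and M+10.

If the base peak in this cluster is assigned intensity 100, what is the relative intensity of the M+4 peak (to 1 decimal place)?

63.9

(0.758 + 0.242)^5 gives M 0.2502, M+2 0.3994, M+4 0.2551, M+6 0.0814, M+8 0.0130, M+10 0.0008; the largest is M+2.
P(M+2) = C(5,1) × 0.758^4 × 0.242^1 = 5 × 0.33012379 × 0.2420 = 0.399450 (base)
P(M+4) = C(5,2) × 0.758^3 × 0.242^2 = 10 × 0.43551951 × 0.058564 = 0.255058
Relative intensity = 0.255058 / 0.399450 × 100 = 63.9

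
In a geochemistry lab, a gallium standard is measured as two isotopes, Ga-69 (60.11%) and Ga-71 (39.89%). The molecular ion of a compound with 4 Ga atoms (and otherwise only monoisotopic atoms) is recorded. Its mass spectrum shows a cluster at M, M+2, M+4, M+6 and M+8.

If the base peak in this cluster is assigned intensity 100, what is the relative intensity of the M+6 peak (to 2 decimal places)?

44.04

(0.6011 + 0.3989)^4 gives M 0.1306, M+2 0.3465, M+4 0.3450, M+6 0.1526, M+8 0.0253; the largest is M+2.
P(M+2) = C(4,1) × 0.6011^3 × 0.3989^1 = 4 × 0.21719018 × 0.3989 = 0.346549 (base)
P(M+6) = C(4,3) × 0.6011^1 × 0.3989^3 = 4 × 0.6011 × 0.06347345 = 0.152616
Relative intensity = 0.152616 / 0.346549 × 100 = 44.04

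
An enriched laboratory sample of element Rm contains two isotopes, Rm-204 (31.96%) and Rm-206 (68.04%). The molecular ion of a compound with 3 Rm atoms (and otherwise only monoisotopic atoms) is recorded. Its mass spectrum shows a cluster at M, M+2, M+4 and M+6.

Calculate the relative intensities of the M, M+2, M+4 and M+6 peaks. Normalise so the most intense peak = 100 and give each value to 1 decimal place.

7.4 : 47.0 : 100.0 : 71.0

Each Rm atom is independently Rm-204 (p = 0.3196) or Rm-206 (q = 0.6804); the cluster is the binomial expansion (p + q)^3.
P(M) = 0.3196^3 = 0.032645
P(M+2) = 3 × 0.3196^2 × 0.6804^1 = 0.208497
P(M+4) = 3 × 0.3196^1 × 0.6804^2 = 0.443871
P(M+6) = 0.6804^3 = 0.314987
The M+4 peak is largest (0.443871); scaling to 100 gives 7.4 : 47.0 : 100.0 : 71.0.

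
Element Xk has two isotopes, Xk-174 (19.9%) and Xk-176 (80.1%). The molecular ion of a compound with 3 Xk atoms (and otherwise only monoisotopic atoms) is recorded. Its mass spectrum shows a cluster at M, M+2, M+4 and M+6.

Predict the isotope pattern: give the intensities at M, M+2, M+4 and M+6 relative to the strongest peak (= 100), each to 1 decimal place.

Expanding (0.199 + 0.801)^3:
P(M) = 0.199^3 = 0.007881
P(M+2) = 3 × 0.199^2 × 0.801^1 = 0.095161
P(M+4) = 3 × 0.199^1 × 0.801^2 = 0.383036
P(M+6) = 0.801^3 = 0.513922
The M+6 peak is largest (0.513922); scaling to 100 gives 1.5 : 18.5 : 74.5 : 100.0.

1.5 : 18.5 : 74.5 : 100.0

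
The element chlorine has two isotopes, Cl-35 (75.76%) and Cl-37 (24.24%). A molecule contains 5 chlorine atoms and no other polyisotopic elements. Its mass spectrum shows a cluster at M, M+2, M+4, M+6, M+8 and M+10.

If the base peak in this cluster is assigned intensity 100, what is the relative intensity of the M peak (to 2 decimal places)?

Term probabilities: M 0.2496, M+2 0.3993, M+4 0.2555, M+6 0.0817, M+8 0.0131, M+10 0.0008. Base peak = M+2.
P(M+2) = C(5,1) × 0.7576^4 × 0.2424^1 = 5 × 0.32942751 × 0.2424 = 0.399266 (base)
P(M) = C(5,0) × 0.7576^5 × 0.2424^0 = 1 × 0.24957428 × 1.0000 = 0.249574
Relative intensity = 0.249574 / 0.399266 × 100 = 62.51

62.51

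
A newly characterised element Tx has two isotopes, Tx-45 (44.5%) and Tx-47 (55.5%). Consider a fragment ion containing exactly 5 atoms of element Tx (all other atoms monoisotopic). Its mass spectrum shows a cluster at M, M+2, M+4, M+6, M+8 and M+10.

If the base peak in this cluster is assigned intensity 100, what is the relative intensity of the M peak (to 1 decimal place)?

(0.445 + 0.555)^5 gives M 0.0175, M+2 0.1088, M+4 0.2714, M+6 0.3385, M+8 0.2111, M+10 0.0527; the largest is M+6.
P(M+6) = C(5,3) × 0.445^2 × 0.555^3 = 10 × 0.198025 × 0.17095387 = 0.338531 (base)
P(M) = C(5,0) × 0.445^5 × 0.555^0 = 1 × 0.01745019 × 1.0000 = 0.017450
Relative intensity = 0.017450 / 0.338531 × 100 = 5.2

5.2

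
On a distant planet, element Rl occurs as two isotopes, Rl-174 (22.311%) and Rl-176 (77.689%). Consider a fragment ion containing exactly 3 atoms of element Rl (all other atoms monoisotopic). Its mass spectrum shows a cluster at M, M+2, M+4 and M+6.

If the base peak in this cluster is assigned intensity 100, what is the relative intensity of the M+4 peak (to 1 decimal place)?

(0.22311 + 0.77689)^3 gives M 0.0111, M+2 0.1160, M+4 0.4040, M+6 0.4689; the largest is M+6.
P(M+6) = C(3,3) × 0.22311^0 × 0.77689^3 = 1 × 1.0000 × 0.46889823 = 0.468898 (base)
P(M+4) = C(3,2) × 0.22311^1 × 0.77689^2 = 3 × 0.22311 × 0.60355807 = 0.403980
Relative intensity = 0.403980 / 0.468898 × 100 = 86.2

86.2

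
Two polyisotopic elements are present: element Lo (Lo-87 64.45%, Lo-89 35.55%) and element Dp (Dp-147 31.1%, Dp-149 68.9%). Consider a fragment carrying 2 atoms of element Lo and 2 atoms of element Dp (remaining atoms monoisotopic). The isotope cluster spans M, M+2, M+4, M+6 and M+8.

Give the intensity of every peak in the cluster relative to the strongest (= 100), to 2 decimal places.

Element Lo pattern (n=2): 0.41538025 : 0.4582395 : 0.12638025
Element Dp pattern (n=2): 0.096721 : 0.428558 : 0.474721
Convolve the two distributions (both contribute in 2-u steps):
  M: 0.41538025×0.096721 = 0.040176
  M+2: 0.41538025×0.428558 + 0.4582395×0.096721 = 0.222336
  M+4: 0.41538025×0.474721 + 0.4582395×0.428558 + 0.12638025×0.096721 = 0.405796
  M+6: 0.4582395×0.474721 + 0.12638025×0.428558 = 0.271697
  M+8: 0.12638025×0.474721 = 0.059995
Scale to base peak (0.405796) = 100: 9.90 : 54.79 : 100.00 : 66.95 : 14.78

9.90 : 54.79 : 100.00 : 66.95 : 14.78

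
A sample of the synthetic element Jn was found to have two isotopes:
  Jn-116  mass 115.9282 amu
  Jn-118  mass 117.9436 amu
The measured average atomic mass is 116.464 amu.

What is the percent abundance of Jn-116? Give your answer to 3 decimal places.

73.415%

Writing the weighted mean with unknown fraction x of Jn-116:
115.9282·x + 117.9436·(1 − x) = 116.464
(115.9282 − 117.9436)·x = 116.464 − 117.9436
x = -1.4796 / -2.0154 = 0.73415 → 73.415% Jn-116, 26.585% Jn-118.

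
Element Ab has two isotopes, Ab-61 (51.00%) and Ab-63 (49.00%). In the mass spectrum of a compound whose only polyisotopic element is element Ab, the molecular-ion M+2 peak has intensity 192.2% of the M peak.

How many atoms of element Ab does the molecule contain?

2

The M+2/M ratio from n Ab atoms is n · q/p = n · 0.4900/0.5100.
n = 1.922 × 0.5100/0.4900 = 2.00 ≈ 2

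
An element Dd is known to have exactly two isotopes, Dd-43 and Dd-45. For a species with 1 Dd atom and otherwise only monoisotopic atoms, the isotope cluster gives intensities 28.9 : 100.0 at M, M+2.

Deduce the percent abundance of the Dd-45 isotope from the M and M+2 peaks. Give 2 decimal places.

77.58%

If p is the fraction of Dd that is Dd-43, then I(M+2)/I(M) = [C(1,1)·p^0·(1−p)] / p^1 = 1·(1−p)/p = 100.0/28.9 = 3.4602
(1−p)/p = 3.4602/1 = 3.4602  ⇒  p = 1/(1 + 3.4602) = 0.2242
Dd-43: 22.42%, Dd-45: 77.58%.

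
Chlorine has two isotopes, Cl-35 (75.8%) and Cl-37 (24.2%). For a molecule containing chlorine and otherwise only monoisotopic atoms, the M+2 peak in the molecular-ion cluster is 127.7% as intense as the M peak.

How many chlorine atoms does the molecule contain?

For n independent Cl atoms, I(M+2)/I(M) = n · (abundance Cl-37) / (abundance Cl-35) = n · 0.242/0.758.
n = 1.277 × 0.758/0.242 = 4.00 ≈ 4

4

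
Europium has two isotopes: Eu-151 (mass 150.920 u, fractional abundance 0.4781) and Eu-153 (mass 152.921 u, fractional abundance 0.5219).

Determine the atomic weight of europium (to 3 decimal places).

151.964 u

Weight each isotope mass by its fractional abundance: 0.4781 × 150.920 + 0.5219 × 152.921
= 72.1549 + 79.8095 = 151.9644 u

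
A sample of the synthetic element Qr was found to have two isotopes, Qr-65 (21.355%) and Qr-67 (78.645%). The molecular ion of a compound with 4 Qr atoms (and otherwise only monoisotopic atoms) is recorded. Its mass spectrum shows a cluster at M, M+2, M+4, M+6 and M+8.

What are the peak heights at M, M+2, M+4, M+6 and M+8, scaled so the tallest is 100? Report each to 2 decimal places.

0.50 : 7.37 : 40.73 : 100.00 : 92.07

Expanding (0.21355 + 0.78645)^4:
P(M) = 0.21355^4 = 0.002080
P(M+2) = 4 × 0.21355^3 × 0.78645^1 = 0.030636
P(M+4) = 6 × 0.21355^2 × 0.78645^2 = 0.169236
P(M+6) = 4 × 0.21355^1 × 0.78645^3 = 0.415502
P(M+8) = 0.78645^4 = 0.382547
The M+6 peak is largest (0.415502); scaling to 100 gives 0.50 : 7.37 : 40.73 : 100.00 : 92.07.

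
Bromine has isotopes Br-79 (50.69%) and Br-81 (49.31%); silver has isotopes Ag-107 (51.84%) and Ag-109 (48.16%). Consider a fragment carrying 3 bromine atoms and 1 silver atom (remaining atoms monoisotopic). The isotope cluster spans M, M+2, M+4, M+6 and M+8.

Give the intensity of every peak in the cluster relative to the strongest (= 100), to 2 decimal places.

Bromine pattern (n=3): 0.13024674 : 0.3801026 : 0.36975457 : 0.11989609
Silver pattern (n=1): 0.5184 : 0.4816
Convolve the two distributions (both contribute in 2-u steps):
  M: 0.13024674×0.5184 = 0.067520
  M+2: 0.13024674×0.4816 + 0.3801026×0.5184 = 0.259772
  M+4: 0.3801026×0.4816 + 0.36975457×0.5184 = 0.374738
  M+6: 0.36975457×0.4816 + 0.11989609×0.5184 = 0.240228
  M+8: 0.11989609×0.4816 = 0.057742
Scale to base peak (0.374738) = 100: 18.02 : 69.32 : 100.00 : 64.11 : 15.41

18.02 : 69.32 : 100.00 : 64.11 : 15.41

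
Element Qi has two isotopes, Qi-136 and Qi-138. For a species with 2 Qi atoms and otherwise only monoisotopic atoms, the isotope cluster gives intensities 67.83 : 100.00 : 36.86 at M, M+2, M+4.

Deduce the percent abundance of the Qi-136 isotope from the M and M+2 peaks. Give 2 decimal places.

Write p for the Qi-136 fraction. I(M+2)/I(M) = [C(2,1)·p^1·(1−p)] / p^2 = 2·(1−p)/p = 100.00/67.83 = 1.4743
(1−p)/p = 1.4743/2 = 0.7371  ⇒  p = 1/(1 + 0.7371) = 0.5757
Qi-136: 57.57%, Qi-138: 42.43%.

57.57%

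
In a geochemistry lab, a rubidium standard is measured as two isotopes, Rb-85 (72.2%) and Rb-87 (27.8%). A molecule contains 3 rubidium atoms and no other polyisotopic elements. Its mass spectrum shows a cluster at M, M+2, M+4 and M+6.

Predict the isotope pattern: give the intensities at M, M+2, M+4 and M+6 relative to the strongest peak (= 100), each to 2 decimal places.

Each Rb atom is independently Rb-85 (p = 0.722) or Rb-87 (q = 0.278); the cluster is the binomial expansion (p + q)^3.
P(M) = 0.722^3 = 0.376367
P(M+2) = 3 × 0.722^2 × 0.278^1 = 0.434751
P(M+4) = 3 × 0.722^1 × 0.278^2 = 0.167397
P(M+6) = 0.278^3 = 0.021485
The M+2 peak is largest (0.434751); scaling to 100 gives 86.57 : 100.00 : 38.50 : 4.94.

86.57 : 100.00 : 38.50 : 4.94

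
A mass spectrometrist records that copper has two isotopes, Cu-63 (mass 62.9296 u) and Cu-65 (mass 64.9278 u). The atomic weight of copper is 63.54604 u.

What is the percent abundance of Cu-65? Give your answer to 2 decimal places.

With x = fraction of Cu-63 (so Cu-65 is 1 − x):
62.9296·x + 64.9278·(1 − x) = 63.54604
(62.9296 − 64.9278)·x = 63.54604 − 64.9278
x = -1.38176 / -1.9982 = 0.69150 → 69.15% Cu-63, 30.85% Cu-65.

30.85%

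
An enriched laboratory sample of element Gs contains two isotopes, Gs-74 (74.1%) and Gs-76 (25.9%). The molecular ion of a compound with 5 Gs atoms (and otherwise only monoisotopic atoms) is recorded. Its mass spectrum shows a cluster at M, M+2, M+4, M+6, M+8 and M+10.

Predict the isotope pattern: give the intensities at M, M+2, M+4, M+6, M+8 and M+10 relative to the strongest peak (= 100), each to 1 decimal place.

Expanding (0.741 + 0.259)^5:
P(M) = 0.741^5 = 0.223404
P(M+2) = 5 × 0.741^4 × 0.259^1 = 0.390429
P(M+4) = 10 × 0.741^3 × 0.259^2 = 0.272932
P(M+6) = 10 × 0.741^2 × 0.259^3 = 0.095397
P(M+8) = 5 × 0.741^1 × 0.259^4 = 0.016672
P(M+10) = 0.259^5 = 0.001165
The M+2 peak is largest (0.390429); scaling to 100 gives 57.2 : 100.0 : 69.9 : 24.4 : 4.3 : 0.3.

57.2 : 100.0 : 69.9 : 24.4 : 4.3 : 0.3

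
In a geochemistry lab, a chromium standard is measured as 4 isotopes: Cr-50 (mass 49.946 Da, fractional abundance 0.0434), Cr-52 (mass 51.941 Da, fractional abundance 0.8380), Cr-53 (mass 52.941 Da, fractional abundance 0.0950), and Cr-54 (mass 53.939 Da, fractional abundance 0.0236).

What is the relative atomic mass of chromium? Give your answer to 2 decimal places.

52.00 Da

The abundance-weighted mean is 0.0434 × 49.946 + 0.8380 × 51.941 + 0.0950 × 52.941 + 0.0236 × 53.939
= 2.1677 + 43.5266 + 5.0294 + 1.2730 = 51.9967 Da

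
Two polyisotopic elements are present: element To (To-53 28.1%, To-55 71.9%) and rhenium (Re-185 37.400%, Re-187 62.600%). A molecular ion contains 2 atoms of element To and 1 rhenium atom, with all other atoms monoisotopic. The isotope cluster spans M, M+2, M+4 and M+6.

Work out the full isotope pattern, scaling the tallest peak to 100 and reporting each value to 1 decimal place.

6.6 : 44.9 : 100.0 : 72.5

Element To pattern (n=2): 0.078961 : 0.404078 : 0.516961
Rhenium pattern (n=1): 0.3740 : 0.6260
Convolve the two distributions (both contribute in 2-u steps):
  M: 0.078961×0.3740 = 0.029531
  M+2: 0.078961×0.6260 + 0.404078×0.3740 = 0.200555
  M+4: 0.404078×0.6260 + 0.516961×0.3740 = 0.446296
  M+6: 0.516961×0.6260 = 0.323618
Scale to base peak (0.446296) = 100: 6.6 : 44.9 : 100.0 : 72.5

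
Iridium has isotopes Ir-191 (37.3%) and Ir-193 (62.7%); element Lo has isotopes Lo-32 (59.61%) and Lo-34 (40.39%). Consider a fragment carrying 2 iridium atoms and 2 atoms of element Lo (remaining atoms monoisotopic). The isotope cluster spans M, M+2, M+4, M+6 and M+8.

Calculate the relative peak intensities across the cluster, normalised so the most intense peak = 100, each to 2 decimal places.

Iridium pattern (n=2): 0.139129 : 0.467742 : 0.393129
Element Lo pattern (n=2): 0.35533521 : 0.48152958 : 0.16313521
Convolve the two distributions (both contribute in 2-u steps):
  M: 0.139129×0.35533521 = 0.049437
  M+2: 0.139129×0.48152958 + 0.467742×0.35533521 = 0.233200
  M+4: 0.139129×0.16313521 + 0.467742×0.48152958 + 0.393129×0.35533521 = 0.387621
  M+6: 0.467742×0.16313521 + 0.393129×0.48152958 = 0.265608
  M+8: 0.393129×0.16313521 = 0.064133
Scale to base peak (0.387621) = 100: 12.75 : 60.16 : 100.00 : 68.52 : 16.55

12.75 : 60.16 : 100.00 : 68.52 : 16.55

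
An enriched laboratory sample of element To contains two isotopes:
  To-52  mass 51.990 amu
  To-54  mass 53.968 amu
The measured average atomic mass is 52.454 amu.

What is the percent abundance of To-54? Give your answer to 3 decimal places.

Let x be the fractional abundance of To-52; then To-54 has abundance 1 − x.
51.990·x + 53.968·(1 − x) = 52.454
(51.990 − 53.968)·x = 52.454 − 53.968
x = -1.514 / -1.978 = 0.76542 → 76.542% To-52, 23.458% To-54.

23.458%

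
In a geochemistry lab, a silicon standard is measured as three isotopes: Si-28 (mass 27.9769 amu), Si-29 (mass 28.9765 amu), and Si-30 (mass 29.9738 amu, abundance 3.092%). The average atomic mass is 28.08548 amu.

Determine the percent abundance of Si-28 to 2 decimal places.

Let x and y be the fractions of Si-28 and Si-29. Then x + y = 1 − 0.03092 = 0.96908 and 27.9769x + 28.9765y = 28.08548 − 0.03092×29.9738 = 27.158690104.
Substituting: 27.9769x + 28.9765(0.96908 − x) = 27.158690104
(27.9769 − 28.9765)x = -0.921856516  ⇒  x = 0.92223, y = 0.04685
Si-28: 92.22%, Si-29: 4.69%.

92.22%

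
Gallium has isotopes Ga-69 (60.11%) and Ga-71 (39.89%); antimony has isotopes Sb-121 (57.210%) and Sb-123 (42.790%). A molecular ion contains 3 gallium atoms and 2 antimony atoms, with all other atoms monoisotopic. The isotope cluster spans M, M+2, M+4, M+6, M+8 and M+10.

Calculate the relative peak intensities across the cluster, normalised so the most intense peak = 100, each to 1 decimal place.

Gallium pattern (n=3): 0.21719018 : 0.43239309 : 0.28694328 : 0.06347345
Antimony pattern (n=2): 0.32729841 : 0.48960318 : 0.18309841
Convolve the two distributions (both contribute in 2-u steps):
  M: 0.21719018×0.32729841 = 0.071086
  M+2: 0.21719018×0.48960318 + 0.43239309×0.32729841 = 0.247859
  M+4: 0.21719018×0.18309841 + 0.43239309×0.48960318 + 0.28694328×0.32729841 = 0.345384
  M+6: 0.43239309×0.18309841 + 0.28694328×0.48960318 + 0.06347345×0.32729841 = 0.240434
  M+8: 0.28694328×0.18309841 + 0.06347345×0.48960318 = 0.083616
  M+10: 0.06347345×0.18309841 = 0.011622
Scale to base peak (0.345384) = 100: 20.6 : 71.8 : 100.0 : 69.6 : 24.2 : 3.4

20.6 : 71.8 : 100.0 : 69.6 : 24.2 : 3.4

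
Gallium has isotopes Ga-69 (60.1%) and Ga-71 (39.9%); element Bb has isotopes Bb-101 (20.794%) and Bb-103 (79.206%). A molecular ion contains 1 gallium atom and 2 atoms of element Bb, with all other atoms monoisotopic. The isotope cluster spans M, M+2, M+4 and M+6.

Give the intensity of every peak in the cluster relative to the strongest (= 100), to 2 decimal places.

Gallium pattern (n=1): 0.6010 : 0.3990
Element Bb pattern (n=2): 0.04323904 : 0.32940191 : 0.62735904
Convolve the two distributions (both contribute in 2-u steps):
  M: 0.6010×0.04323904 = 0.025987
  M+2: 0.6010×0.32940191 + 0.3990×0.04323904 = 0.215223
  M+4: 0.6010×0.62735904 + 0.3990×0.32940191 = 0.508474
  M+6: 0.3990×0.62735904 = 0.250316
Scale to base peak (0.508474) = 100: 5.11 : 42.33 : 100.00 : 49.23

5.11 : 42.33 : 100.00 : 49.23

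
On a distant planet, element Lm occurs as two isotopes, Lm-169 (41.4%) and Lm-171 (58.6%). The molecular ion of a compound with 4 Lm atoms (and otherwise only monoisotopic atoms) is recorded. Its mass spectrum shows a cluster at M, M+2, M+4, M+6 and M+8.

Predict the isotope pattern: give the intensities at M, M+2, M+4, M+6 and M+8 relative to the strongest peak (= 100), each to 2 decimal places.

8.32 : 47.10 : 100.00 : 94.36 : 33.39

Each Lm atom is independently Lm-169 (p = 0.414) or Lm-171 (q = 0.586); the cluster is the binomial expansion (p + q)^4.
P(M) = 0.414^4 = 0.029377
P(M+2) = 4 × 0.414^3 × 0.586^1 = 0.166325
P(M+4) = 6 × 0.414^2 × 0.586^2 = 0.353140
P(M+6) = 4 × 0.414^1 × 0.586^3 = 0.333237
P(M+8) = 0.586^4 = 0.117921
The M+4 peak is largest (0.353140); scaling to 100 gives 8.32 : 47.10 : 100.00 : 94.36 : 33.39.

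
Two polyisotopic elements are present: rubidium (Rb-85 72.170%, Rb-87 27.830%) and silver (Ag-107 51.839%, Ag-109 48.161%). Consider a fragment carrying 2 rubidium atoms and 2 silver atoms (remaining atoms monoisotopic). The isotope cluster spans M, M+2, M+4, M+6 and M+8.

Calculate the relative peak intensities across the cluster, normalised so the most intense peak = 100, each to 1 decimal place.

38.0 : 100.0 : 93.0 : 35.8 : 4.9

Rubidium pattern (n=2): 0.52085089 : 0.40169822 : 0.07745089
Silver pattern (n=2): 0.26872819 : 0.49932362 : 0.23194819
Convolve the two distributions (both contribute in 2-u steps):
  M: 0.52085089×0.26872819 = 0.139967
  M+2: 0.52085089×0.49932362 + 0.40169822×0.26872819 = 0.368021
  M+4: 0.52085089×0.23194819 + 0.40169822×0.49932362 + 0.07745089×0.26872819 = 0.342201
  M+6: 0.40169822×0.23194819 + 0.07745089×0.49932362 = 0.131846
  M+8: 0.07745089×0.23194819 = 0.017965
Scale to base peak (0.368021) = 100: 38.0 : 100.0 : 93.0 : 35.8 : 4.9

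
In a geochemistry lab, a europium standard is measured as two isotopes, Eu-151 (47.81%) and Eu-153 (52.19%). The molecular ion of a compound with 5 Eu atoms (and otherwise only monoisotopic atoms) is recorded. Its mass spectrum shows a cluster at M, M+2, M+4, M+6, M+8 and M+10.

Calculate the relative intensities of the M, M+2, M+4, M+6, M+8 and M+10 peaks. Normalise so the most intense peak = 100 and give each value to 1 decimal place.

The 5 Eu atoms are independent, so intensities follow the terms of (0.4781 + 0.5219)^5.
P(M) = 0.4781^5 = 0.024980
P(M+2) = 5 × 0.4781^4 × 0.5219^1 = 0.136343
P(M+4) = 10 × 0.4781^3 × 0.5219^2 = 0.297667
P(M+6) = 10 × 0.4781^2 × 0.5219^3 = 0.324937
P(M+8) = 5 × 0.4781^1 × 0.5219^4 = 0.177353
P(M+10) = 0.5219^5 = 0.038720
The M+6 peak is largest (0.324937); scaling to 100 gives 7.7 : 42.0 : 91.6 : 100.0 : 54.6 : 11.9.

7.7 : 42.0 : 91.6 : 100.0 : 54.6 : 11.9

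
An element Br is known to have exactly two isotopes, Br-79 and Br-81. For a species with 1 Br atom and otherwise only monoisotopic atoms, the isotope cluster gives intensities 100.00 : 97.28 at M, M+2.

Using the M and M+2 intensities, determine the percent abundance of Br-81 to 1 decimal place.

49.3%

Write p for the Br-79 fraction. I(M+2)/I(M) = [C(1,1)·p^0·(1−p)] / p^1 = 1·(1−p)/p = 97.28/100.00 = 0.9728
(1−p)/p = 0.9728/1 = 0.9728  ⇒  p = 1/(1 + 0.9728) = 0.5069
Br-79: 50.7%, Br-81: 49.3%.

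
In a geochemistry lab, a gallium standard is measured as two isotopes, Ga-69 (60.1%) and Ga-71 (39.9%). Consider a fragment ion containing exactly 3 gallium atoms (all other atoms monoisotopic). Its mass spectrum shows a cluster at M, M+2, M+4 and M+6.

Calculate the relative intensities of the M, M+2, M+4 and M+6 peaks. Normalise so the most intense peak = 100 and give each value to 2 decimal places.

Each Ga atom is independently Ga-69 (p = 0.601) or Ga-71 (q = 0.399); the cluster is the binomial expansion (p + q)^3.
P(M) = 0.601^3 = 0.217082
P(M+2) = 3 × 0.601^2 × 0.399^1 = 0.432358
P(M+4) = 3 × 0.601^1 × 0.399^2 = 0.287039
P(M+6) = 0.399^3 = 0.063521
The M+2 peak is largest (0.432358); scaling to 100 gives 50.21 : 100.00 : 66.39 : 14.69.

50.21 : 100.00 : 66.39 : 14.69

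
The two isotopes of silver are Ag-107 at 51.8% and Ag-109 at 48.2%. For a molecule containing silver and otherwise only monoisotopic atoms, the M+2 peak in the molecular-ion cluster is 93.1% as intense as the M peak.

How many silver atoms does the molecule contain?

For n independent Ag atoms, I(M+2)/I(M) = n · (abundance Ag-109) / (abundance Ag-107) = n · 0.482/0.518.
n = 0.931 × 0.518/0.482 = 1.00 ≈ 1

1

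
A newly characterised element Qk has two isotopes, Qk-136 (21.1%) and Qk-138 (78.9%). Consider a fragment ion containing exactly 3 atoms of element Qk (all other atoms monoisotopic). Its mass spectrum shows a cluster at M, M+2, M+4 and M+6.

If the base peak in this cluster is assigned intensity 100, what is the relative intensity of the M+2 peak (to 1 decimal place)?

Binomial terms of (0.211 + 0.789)^3: M 0.0094, M+2 0.1054, M+4 0.3941, M+6 0.4912 → M+6 is the base peak.
P(M+6) = C(3,3) × 0.211^0 × 0.789^3 = 1 × 1.0000 × 0.49116907 = 0.491169 (base)
P(M+2) = C(3,1) × 0.211^2 × 0.789^1 = 3 × 0.044521 × 0.7890 = 0.105381
Relative intensity = 0.105381 / 0.491169 × 100 = 21.5

21.5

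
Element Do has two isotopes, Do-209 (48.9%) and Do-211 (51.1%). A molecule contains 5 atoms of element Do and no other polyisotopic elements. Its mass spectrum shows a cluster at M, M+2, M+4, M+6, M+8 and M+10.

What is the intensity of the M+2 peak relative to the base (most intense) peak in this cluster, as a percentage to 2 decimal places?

Term probabilities: M 0.0280, M+2 0.1461, M+4 0.3053, M+6 0.3191, M+8 0.1667, M+10 0.0348. Base peak = M+6.
P(M+6) = C(5,3) × 0.489^2 × 0.511^3 = 10 × 0.239121 × 0.13343283 = 0.319066 (base)
P(M+2) = C(5,1) × 0.489^4 × 0.511^1 = 5 × 0.05717885 × 0.5110 = 0.146092
Relative intensity = 0.146092 / 0.319066 × 100 = 45.79

45.79%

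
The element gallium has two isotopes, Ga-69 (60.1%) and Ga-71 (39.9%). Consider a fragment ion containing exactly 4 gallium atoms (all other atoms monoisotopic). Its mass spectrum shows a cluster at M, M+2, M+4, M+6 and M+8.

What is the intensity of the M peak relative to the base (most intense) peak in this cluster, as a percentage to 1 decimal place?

37.7%

(0.601 + 0.399)^4 gives M 0.1305, M+2 0.3465, M+4 0.3450, M+6 0.1527, M+8 0.0253; the largest is M+2.
P(M+2) = C(4,1) × 0.601^3 × 0.399^1 = 4 × 0.2170818 × 0.3990 = 0.346463 (base)
P(M) = C(4,0) × 0.601^4 × 0.399^0 = 1 × 0.13046616 × 1.0000 = 0.130466
Relative intensity = 0.130466 / 0.346463 × 100 = 37.7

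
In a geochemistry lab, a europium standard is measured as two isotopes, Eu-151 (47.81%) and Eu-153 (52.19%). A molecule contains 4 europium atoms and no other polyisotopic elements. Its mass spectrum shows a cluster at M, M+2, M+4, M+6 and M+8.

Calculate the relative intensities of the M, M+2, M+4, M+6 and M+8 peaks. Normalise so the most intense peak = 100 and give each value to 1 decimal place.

14.0 : 61.1 : 100.0 : 72.8 : 19.9

Expanding (0.4781 + 0.5219)^4:
P(M) = 0.4781^4 = 0.052249
P(M+2) = 4 × 0.4781^3 × 0.5219^1 = 0.228141
P(M+4) = 6 × 0.4781^2 × 0.5219^2 = 0.373563
P(M+6) = 4 × 0.4781^1 × 0.5219^3 = 0.271857
P(M+8) = 0.5219^4 = 0.074191
The M+4 peak is largest (0.373563); scaling to 100 gives 14.0 : 61.1 : 100.0 : 72.8 : 19.9.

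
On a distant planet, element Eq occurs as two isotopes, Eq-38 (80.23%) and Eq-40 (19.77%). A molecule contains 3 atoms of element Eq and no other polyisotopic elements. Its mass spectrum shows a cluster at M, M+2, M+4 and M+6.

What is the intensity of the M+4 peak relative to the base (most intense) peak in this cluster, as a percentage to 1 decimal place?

18.2%

Term probabilities: M 0.5164, M+2 0.3818, M+4 0.0941, M+6 0.0077. Base peak = M.
P(M) = C(3,0) × 0.8023^3 × 0.1977^0 = 1 × 0.51642871 × 1.0000 = 0.516429 (base)
P(M+4) = C(3,2) × 0.8023^1 × 0.1977^2 = 3 × 0.8023 × 0.03908529 = 0.094074
Relative intensity = 0.094074 / 0.516429 × 100 = 18.2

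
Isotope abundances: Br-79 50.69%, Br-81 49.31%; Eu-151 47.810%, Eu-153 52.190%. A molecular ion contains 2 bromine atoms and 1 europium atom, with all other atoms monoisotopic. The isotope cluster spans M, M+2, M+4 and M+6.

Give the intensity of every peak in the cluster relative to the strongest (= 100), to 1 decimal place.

32.6 : 98.9 : 100.0 : 33.6

Bromine pattern (n=2): 0.25694761 : 0.49990478 : 0.24314761
Europium pattern (n=1): 0.4781 : 0.5219
Convolve the two distributions (both contribute in 2-u steps):
  M: 0.25694761×0.4781 = 0.122847
  M+2: 0.25694761×0.5219 + 0.49990478×0.4781 = 0.373105
  M+4: 0.49990478×0.5219 + 0.24314761×0.4781 = 0.377149
  M+6: 0.24314761×0.5219 = 0.126899
Scale to base peak (0.377149) = 100: 32.6 : 98.9 : 100.0 : 33.6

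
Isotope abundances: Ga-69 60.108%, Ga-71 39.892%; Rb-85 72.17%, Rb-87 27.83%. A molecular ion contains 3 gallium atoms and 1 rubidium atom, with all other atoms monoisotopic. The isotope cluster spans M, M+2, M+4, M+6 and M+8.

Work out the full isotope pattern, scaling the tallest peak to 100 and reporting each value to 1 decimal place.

42.1 : 100.0 : 87.9 : 33.7 : 4.7

Gallium pattern (n=3): 0.2171685 : 0.432386 : 0.2869625 : 0.063483
Rubidium pattern (n=1): 0.7217 : 0.2783
Convolve the two distributions (both contribute in 2-u steps):
  M: 0.2171685×0.7217 = 0.156731
  M+2: 0.2171685×0.2783 + 0.432386×0.7217 = 0.372491
  M+4: 0.432386×0.2783 + 0.2869625×0.7217 = 0.327434
  M+6: 0.2869625×0.2783 + 0.063483×0.7217 = 0.125677
  M+8: 0.063483×0.2783 = 0.017667
Scale to base peak (0.372491) = 100: 42.1 : 100.0 : 87.9 : 33.7 : 4.7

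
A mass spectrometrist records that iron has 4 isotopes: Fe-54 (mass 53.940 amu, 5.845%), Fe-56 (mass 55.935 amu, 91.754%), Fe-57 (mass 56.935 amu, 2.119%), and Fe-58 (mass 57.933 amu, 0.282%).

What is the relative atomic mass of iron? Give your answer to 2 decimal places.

55.85 amu

Weight each isotope mass by its fractional abundance: 0.05845 × 53.940 + 0.91754 × 55.935 + 0.02119 × 56.935 + 0.00282 × 57.933
= 3.1528 + 51.3226 + 1.2065 + 0.1634 = 55.8453 amu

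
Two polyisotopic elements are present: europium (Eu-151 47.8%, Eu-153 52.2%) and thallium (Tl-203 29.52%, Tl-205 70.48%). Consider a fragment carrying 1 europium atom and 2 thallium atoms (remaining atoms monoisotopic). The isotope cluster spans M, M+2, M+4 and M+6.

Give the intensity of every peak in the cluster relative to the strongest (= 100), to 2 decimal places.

9.16 : 53.75 : 100.00 : 57.03

Europium pattern (n=1): 0.4780 : 0.5220
Thallium pattern (n=2): 0.08714304 : 0.41611392 : 0.49674304
Convolve the two distributions (both contribute in 2-u steps):
  M: 0.4780×0.08714304 = 0.041654
  M+2: 0.4780×0.41611392 + 0.5220×0.08714304 = 0.244391
  M+4: 0.4780×0.49674304 + 0.5220×0.41611392 = 0.454655
  M+6: 0.5220×0.49674304 = 0.259300
Scale to base peak (0.454655) = 100: 9.16 : 53.75 : 100.00 : 57.03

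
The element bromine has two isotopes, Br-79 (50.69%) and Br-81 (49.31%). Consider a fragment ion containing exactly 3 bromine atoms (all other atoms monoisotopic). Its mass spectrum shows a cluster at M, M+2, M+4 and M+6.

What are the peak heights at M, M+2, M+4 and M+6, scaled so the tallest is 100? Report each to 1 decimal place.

34.3 : 100.0 : 97.3 : 31.5

The 3 Br atoms are independent, so intensities follow the terms of (0.5069 + 0.4931)^3.
P(M) = 0.5069^3 = 0.130247
P(M+2) = 3 × 0.5069^2 × 0.4931^1 = 0.380103
P(M+4) = 3 × 0.5069^1 × 0.4931^2 = 0.369755
P(M+6) = 0.4931^3 = 0.119896
The M+2 peak is largest (0.380103); scaling to 100 gives 34.3 : 100.0 : 97.3 : 31.5.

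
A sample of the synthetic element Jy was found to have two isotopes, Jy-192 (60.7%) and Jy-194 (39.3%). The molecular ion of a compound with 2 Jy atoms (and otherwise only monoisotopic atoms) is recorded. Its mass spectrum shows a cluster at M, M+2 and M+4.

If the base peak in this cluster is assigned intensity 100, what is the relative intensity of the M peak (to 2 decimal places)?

Binomial terms of (0.607 + 0.393)^2: M 0.3684, M+2 0.4771, M+4 0.1544 → M+2 is the base peak.
P(M+2) = C(2,1) × 0.607^1 × 0.393^1 = 2 × 0.6070 × 0.3930 = 0.477102 (base)
P(M) = C(2,0) × 0.607^2 × 0.393^0 = 1 × 0.368449 × 1.0000 = 0.368449
Relative intensity = 0.368449 / 0.477102 × 100 = 77.23

77.23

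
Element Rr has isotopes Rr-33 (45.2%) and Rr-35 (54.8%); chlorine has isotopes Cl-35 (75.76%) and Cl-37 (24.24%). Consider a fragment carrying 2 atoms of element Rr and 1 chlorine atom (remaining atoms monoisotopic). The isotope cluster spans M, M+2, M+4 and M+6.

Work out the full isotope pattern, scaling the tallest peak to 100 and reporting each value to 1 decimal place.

Element Rr pattern (n=2): 0.204304 : 0.495392 : 0.300304
Chlorine pattern (n=1): 0.7576 : 0.2424
Convolve the two distributions (both contribute in 2-u steps):
  M: 0.204304×0.7576 = 0.154781
  M+2: 0.204304×0.2424 + 0.495392×0.7576 = 0.424832
  M+4: 0.495392×0.2424 + 0.300304×0.7576 = 0.347593
  M+6: 0.300304×0.2424 = 0.072794
Scale to base peak (0.424832) = 100: 36.4 : 100.0 : 81.8 : 17.1

36.4 : 100.0 : 81.8 : 17.1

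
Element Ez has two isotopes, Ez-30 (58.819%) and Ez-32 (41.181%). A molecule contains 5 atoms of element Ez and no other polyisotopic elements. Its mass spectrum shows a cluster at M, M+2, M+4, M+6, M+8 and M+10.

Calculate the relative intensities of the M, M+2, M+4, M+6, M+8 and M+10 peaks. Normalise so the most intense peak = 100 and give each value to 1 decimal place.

20.4 : 71.4 : 100.0 : 70.0 : 24.5 : 3.4

Expanding (0.58819 + 0.41181)^5:
P(M) = 0.58819^5 = 0.070403
P(M+2) = 5 × 0.58819^4 × 0.41181^1 = 0.246455
P(M+4) = 10 × 0.58819^3 × 0.41181^2 = 0.345101
P(M+6) = 10 × 0.58819^2 × 0.41181^3 = 0.241616
P(M+8) = 5 × 0.58819^1 × 0.41181^4 = 0.084581
P(M+10) = 0.41181^5 = 0.011844
The M+4 peak is largest (0.345101); scaling to 100 gives 20.4 : 71.4 : 100.0 : 70.0 : 24.5 : 3.4.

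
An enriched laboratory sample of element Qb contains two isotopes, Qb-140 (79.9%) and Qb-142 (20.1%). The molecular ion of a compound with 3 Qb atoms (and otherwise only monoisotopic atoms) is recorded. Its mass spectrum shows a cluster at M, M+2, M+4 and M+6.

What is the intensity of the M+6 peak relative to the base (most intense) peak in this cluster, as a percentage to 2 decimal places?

Binomial terms of (0.799 + 0.201)^3: M 0.5101, M+2 0.3850, M+4 0.0968, M+6 0.0081 → M is the base peak.
P(M) = C(3,0) × 0.799^3 × 0.201^0 = 1 × 0.5100824 × 1.0000 = 0.510082 (base)
P(M+6) = C(3,3) × 0.799^0 × 0.201^3 = 1 × 1.0000 × 0.0081206 = 0.008121
Relative intensity = 0.008121 / 0.510082 × 100 = 1.59

1.59%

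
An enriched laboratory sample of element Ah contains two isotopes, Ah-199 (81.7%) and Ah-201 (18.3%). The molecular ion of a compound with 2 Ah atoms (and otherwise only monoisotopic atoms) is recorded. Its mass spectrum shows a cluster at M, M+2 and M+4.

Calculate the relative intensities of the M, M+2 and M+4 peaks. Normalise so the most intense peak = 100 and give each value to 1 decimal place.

100.0 : 44.8 : 5.0

The 2 Ah atoms are independent, so intensities follow the terms of (0.817 + 0.183)^2.
P(M) = 0.817^2 = 0.667489
P(M+2) = 2 × 0.817^1 × 0.183^1 = 0.299022
P(M+4) = 0.183^2 = 0.033489
The M peak is largest (0.667489); scaling to 100 gives 100.0 : 44.8 : 5.0.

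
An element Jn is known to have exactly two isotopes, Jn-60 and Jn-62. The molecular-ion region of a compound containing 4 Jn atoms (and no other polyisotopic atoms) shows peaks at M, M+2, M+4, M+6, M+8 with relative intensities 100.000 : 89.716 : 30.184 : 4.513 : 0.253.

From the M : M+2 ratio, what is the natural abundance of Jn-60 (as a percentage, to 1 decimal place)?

81.7%

If p is the fraction of Jn that is Jn-60, then I(M+2)/I(M) = [C(4,1)·p^3·(1−p)] / p^4 = 4·(1−p)/p = 89.716/100.000 = 0.8972
(1−p)/p = 0.8972/4 = 0.2243  ⇒  p = 1/(1 + 0.2243) = 0.8168
Jn-60: 81.7%, Jn-62: 18.3%.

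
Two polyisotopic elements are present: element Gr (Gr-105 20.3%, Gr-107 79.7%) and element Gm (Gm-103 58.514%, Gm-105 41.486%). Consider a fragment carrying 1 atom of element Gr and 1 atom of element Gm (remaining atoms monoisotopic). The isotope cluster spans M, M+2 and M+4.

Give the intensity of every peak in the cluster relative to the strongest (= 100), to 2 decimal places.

21.57 : 100.00 : 60.05

Element Gr pattern (n=1): 0.2030 : 0.7970
Element Gm pattern (n=1): 0.58514 : 0.41486
Convolve the two distributions (both contribute in 2-u steps):
  M: 0.2030×0.58514 = 0.118783
  M+2: 0.2030×0.41486 + 0.7970×0.58514 = 0.550573
  M+4: 0.7970×0.41486 = 0.330643
Scale to base peak (0.550573) = 100: 21.57 : 100.00 : 60.05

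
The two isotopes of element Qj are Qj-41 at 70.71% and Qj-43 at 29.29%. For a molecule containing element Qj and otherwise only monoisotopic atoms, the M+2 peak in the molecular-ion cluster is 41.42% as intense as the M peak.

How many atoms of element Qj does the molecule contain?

1

The M+2/M ratio from n Qj atoms is n · q/p = n · 0.2929/0.7071.
n = 0.4142 × 0.7071/0.2929 = 1.00 ≈ 1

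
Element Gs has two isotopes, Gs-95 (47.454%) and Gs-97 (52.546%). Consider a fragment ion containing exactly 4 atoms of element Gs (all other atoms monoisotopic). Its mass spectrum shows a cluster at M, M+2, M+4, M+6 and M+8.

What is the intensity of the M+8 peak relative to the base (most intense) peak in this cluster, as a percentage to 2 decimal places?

20.44%

Term probabilities: M 0.0507, M+2 0.2246, M+4 0.3731, M+6 0.2754, M+8 0.0762. Base peak = M+4.
P(M+4) = C(4,2) × 0.47454^2 × 0.52546^2 = 6 × 0.22518821 × 0.27610821 = 0.373058 (base)
P(M+8) = C(4,4) × 0.47454^0 × 0.52546^4 = 1 × 1.0000 × 0.07623574 = 0.076236
Relative intensity = 0.076236 / 0.373058 × 100 = 20.44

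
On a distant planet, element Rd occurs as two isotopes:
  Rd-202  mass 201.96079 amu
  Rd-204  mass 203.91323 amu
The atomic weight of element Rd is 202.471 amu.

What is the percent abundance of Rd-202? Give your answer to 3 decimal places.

Let x be the fractional abundance of Rd-202; then Rd-204 has abundance 1 − x.
201.96079·x + 203.91323·(1 − x) = 202.471
(201.96079 − 203.91323)·x = 202.471 − 203.91323
x = -1.44223 / -1.95244 = 0.73868 → 73.868% Rd-202, 26.132% Rd-204.

73.868%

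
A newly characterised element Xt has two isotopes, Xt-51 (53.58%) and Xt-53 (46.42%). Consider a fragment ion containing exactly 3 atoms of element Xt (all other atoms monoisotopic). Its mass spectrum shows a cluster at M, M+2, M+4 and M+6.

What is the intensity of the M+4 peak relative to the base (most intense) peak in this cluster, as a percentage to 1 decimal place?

86.6%

(0.5358 + 0.4642)^3 gives M 0.1538, M+2 0.3998, M+4 0.3464, M+6 0.1000; the largest is M+2.
P(M+2) = C(3,1) × 0.5358^2 × 0.4642^1 = 3 × 0.28708164 × 0.4642 = 0.399790 (base)
P(M+4) = C(3,2) × 0.5358^1 × 0.4642^2 = 3 × 0.5358 × 0.21548164 = 0.346365
Relative intensity = 0.346365 / 0.399790 × 100 = 86.6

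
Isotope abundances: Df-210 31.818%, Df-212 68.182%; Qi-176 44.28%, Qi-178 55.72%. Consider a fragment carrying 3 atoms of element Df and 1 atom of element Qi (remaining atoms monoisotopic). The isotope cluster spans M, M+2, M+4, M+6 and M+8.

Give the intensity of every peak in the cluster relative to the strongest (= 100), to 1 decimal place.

3.7 : 28.3 : 80.5 : 100.0 : 45.6

Element Df pattern (n=3): 0.03221207 : 0.20707933 : 0.44374514 : 0.31696347
Element Qi pattern (n=1): 0.4428 : 0.5572
Convolve the two distributions (both contribute in 2-u steps):
  M: 0.03221207×0.4428 = 0.014264
  M+2: 0.03221207×0.5572 + 0.20707933×0.4428 = 0.109643
  M+4: 0.20707933×0.5572 + 0.44374514×0.4428 = 0.311875
  M+6: 0.44374514×0.5572 + 0.31696347×0.4428 = 0.387606
  M+8: 0.31696347×0.5572 = 0.176612
Scale to base peak (0.387606) = 100: 3.7 : 28.3 : 80.5 : 100.0 : 45.6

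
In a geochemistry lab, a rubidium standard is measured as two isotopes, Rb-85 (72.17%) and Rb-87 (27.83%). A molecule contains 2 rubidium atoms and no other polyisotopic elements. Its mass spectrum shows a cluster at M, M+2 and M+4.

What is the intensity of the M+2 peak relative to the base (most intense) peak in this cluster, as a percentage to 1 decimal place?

77.1%

Term probabilities: M 0.5209, M+2 0.4017, M+4 0.0775. Base peak = M.
P(M) = C(2,0) × 0.7217^2 × 0.2783^0 = 1 × 0.52085089 × 1.0000 = 0.520851 (base)
P(M+2) = C(2,1) × 0.7217^1 × 0.2783^1 = 2 × 0.7217 × 0.2783 = 0.401698
Relative intensity = 0.401698 / 0.520851 × 100 = 77.1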